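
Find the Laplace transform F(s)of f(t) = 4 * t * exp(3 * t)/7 4/(7 * (s - 3)^2)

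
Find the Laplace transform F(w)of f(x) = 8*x 8/w^2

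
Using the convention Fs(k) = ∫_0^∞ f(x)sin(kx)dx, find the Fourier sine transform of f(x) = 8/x 4*pi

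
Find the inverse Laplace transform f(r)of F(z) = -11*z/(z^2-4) -11*cosh(2*r)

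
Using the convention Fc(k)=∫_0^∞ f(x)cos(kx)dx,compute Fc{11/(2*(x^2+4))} 11*pi*exp(-2*k)/8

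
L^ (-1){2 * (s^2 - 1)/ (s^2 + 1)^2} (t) 2 * t * cos (t)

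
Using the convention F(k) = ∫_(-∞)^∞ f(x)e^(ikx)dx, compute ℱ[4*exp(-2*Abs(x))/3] 16/(3*(k^2 + 4))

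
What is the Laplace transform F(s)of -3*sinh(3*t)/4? -9/(4*s^2 - 36)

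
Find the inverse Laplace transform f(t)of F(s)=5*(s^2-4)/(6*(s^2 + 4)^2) 5*t*cos(2*t)/6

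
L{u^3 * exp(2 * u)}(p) 6/(p - 2)^4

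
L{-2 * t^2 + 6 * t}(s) 6/s^2 - 4/s^3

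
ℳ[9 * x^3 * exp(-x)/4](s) 9 * gamma(s + 3)/4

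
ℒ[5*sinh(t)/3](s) 5/(3*(s^2 - 1))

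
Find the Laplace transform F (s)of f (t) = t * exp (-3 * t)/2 1/ (2 * (s + 3)^2)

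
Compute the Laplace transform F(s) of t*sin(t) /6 s/(3*(s^2 + 1) ^2) 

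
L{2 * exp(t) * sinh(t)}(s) 2/(s * (s - 2))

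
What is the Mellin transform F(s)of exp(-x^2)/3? gamma(s/2)/6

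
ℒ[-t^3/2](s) -3/s^4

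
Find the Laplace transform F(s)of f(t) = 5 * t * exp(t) 5/(s - 1)^2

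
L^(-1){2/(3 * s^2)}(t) 2 * t/3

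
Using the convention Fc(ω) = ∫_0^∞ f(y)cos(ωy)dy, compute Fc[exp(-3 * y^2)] sqrt(3) * sqrt(pi) * exp(-ω^2/12)/6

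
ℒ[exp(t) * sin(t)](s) 1/((s - 1)^2+1)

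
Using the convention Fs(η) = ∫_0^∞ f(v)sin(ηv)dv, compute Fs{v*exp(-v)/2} η/(η^2 + 1)^2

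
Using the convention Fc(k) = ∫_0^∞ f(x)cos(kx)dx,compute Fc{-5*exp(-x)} -5/(k^2+1)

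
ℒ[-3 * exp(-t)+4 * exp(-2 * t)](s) 4/(s+2) - 3/(s+1)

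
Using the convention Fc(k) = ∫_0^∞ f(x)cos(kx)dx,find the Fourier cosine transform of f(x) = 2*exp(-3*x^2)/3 sqrt(3)*sqrt(pi)*exp(-k^2/12)/9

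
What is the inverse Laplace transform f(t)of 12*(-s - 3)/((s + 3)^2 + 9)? -12*exp(-3*t)*cos(3*t)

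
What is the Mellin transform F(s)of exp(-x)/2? gamma(s)/2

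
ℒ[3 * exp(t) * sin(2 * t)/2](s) 3/((s - 1)^2 + 4)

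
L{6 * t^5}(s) 720/s^6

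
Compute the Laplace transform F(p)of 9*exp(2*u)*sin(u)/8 9/(8*((p - 2)^2 + 1))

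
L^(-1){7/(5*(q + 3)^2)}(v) 7*v*exp(-3*v)/5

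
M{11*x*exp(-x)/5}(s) 11*gamma(s + 1)/5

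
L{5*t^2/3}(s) 10/(3*s^3)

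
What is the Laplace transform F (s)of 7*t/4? 7/ (4*s^2)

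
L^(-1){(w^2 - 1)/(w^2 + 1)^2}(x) x*cos(x)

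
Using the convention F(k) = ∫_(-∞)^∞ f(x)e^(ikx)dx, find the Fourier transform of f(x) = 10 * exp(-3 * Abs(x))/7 60/(7 * (k^2 + 9))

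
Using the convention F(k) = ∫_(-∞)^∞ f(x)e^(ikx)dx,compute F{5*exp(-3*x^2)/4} 5*sqrt(3)*sqrt(pi)*exp(-k^2/12)/12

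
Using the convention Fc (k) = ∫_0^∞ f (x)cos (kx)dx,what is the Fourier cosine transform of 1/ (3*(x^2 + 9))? pi*exp (-3*k)/18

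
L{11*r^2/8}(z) 11/(4*z^3)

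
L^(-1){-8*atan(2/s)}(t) -8*sin(2*t)/t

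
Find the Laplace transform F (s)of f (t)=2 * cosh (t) 2 * s/ (s^2-1)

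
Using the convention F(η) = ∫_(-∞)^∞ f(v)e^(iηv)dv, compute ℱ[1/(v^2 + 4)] pi * exp(-2 * Abs(η))/2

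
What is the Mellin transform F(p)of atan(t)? -pi*sec(pi*p/2)/(2*p)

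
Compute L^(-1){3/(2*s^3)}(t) 3*t^2/4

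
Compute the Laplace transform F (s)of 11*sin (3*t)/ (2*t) 11*atan (3/s)/2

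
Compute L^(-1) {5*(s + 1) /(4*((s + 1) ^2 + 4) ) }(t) 5*exp(-t)*cos(2*t) /4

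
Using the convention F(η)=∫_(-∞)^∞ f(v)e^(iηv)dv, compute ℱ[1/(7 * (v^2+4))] pi * exp(-2 * Abs(η))/14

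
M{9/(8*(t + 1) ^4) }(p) 3*gamma(p)*gamma(4 - p) /16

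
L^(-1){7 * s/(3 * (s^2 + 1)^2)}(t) 7 * t * sin(t)/6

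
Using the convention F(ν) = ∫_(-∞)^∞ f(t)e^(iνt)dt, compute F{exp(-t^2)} sqrt(pi) * exp(-ν^2/4)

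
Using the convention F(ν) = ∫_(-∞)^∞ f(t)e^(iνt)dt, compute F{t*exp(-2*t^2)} sqrt(2)*I*sqrt(pi)*ν*exp(-ν^2/8)/8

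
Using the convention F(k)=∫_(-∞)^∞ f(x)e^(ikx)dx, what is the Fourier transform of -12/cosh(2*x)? -6*pi/cosh(pi*k/4)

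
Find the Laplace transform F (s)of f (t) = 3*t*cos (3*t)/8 3*(s^2 - 9)/ (8*(s^2 + 9)^2)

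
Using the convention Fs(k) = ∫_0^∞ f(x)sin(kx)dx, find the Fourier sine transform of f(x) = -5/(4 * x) -5 * pi/8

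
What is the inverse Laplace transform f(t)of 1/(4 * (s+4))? exp(-4 * t)/4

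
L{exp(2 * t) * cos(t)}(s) (s - 2)/((s - 2)^2 + 1)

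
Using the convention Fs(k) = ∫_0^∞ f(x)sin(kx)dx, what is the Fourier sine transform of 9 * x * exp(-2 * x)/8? 9 * k/(2 * (k^2+4)^2)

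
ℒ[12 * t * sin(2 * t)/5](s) 48 * s/(5 * (s^2 + 4)^2)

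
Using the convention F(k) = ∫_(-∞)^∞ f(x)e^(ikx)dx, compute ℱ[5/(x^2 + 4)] 5*pi*exp(-2*Abs(k))/2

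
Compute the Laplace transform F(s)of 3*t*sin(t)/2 3*s/(s^2+1)^2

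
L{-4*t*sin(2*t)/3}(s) -16*s/(3*(s^2 + 4)^2)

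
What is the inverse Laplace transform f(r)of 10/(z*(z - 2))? 10*exp(r)*sinh(r)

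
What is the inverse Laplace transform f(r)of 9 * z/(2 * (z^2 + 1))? 9 * cos(r)/2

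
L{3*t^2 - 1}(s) 6/s^3 - 1/s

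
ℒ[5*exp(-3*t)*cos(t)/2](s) 5*(s + 3)/(2*((s + 3)^2 + 1))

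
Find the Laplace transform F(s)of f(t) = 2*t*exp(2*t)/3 2/(3*(s - 2)^2)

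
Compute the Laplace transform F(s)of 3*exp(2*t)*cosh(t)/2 3*(s - 2)/(2*((s - 2)^2 - 1))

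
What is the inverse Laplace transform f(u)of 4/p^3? 2 * u^2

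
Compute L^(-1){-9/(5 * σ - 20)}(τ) -9 * exp(4 * τ)/5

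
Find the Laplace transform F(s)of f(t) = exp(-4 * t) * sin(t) 1/((s + 4)^2 + 1)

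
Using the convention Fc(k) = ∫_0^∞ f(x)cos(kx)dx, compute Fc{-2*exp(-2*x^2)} -sqrt(2)*sqrt(pi)*exp(-k^2/8)/2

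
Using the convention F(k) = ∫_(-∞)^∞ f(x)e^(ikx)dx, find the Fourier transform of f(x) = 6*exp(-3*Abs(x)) 36/(k^2 + 9)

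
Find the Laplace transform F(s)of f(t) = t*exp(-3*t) (s+3)^(-2)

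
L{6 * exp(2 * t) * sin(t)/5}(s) 6/(5 * ((s - 2)^2 + 1))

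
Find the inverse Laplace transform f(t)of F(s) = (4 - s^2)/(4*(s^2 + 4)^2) -t*cos(2*t)/4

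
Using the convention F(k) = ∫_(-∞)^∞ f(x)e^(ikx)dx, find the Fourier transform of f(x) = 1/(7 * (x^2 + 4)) pi * exp(-2 * Abs(k))/14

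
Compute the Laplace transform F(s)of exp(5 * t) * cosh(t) (s - 5)/((s - 5)^2 - 1)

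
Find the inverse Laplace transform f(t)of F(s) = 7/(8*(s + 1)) 7*exp(-t)/8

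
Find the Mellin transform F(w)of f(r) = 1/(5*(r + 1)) pi*csc(pi*w)/5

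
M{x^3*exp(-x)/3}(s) gamma(s + 3)/3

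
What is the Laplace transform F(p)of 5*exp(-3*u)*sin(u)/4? 5/(4*((p + 3)^2 + 1))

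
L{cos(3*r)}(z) z/(z^2+9)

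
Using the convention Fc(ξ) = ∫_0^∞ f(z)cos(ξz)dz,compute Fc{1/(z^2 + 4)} pi*exp(-2*ξ)/4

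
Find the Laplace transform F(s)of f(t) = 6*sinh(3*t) 18/(s^2 - 9)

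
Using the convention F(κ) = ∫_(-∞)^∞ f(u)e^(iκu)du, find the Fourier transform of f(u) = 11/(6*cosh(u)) 11*pi/(6*cosh(pi*κ/2))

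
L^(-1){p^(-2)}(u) u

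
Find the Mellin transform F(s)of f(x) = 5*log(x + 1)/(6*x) -5*pi*csc(pi*s)/(6*s - 6)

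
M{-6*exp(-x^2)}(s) -3*gamma(s/2)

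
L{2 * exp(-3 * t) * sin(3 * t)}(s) 6/((s + 3)^2 + 9)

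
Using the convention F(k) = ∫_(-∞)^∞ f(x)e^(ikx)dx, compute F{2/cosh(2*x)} pi/cosh(pi*k/4)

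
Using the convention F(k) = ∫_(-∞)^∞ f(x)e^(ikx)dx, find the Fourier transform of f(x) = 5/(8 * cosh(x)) 5 * pi/(8 * cosh(pi * k/2))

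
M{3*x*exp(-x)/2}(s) 3*gamma(s + 1)/2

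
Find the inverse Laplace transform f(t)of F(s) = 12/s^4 2 * t^3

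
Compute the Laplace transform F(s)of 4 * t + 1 1/s + 4/s^2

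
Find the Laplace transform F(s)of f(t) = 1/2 1/(2 * s)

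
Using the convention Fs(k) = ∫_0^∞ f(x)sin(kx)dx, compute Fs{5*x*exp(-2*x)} 20*k/(k^2 + 4)^2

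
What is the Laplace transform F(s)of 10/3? 10/(3*s)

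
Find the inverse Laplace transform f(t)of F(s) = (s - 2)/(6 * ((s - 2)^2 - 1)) exp(2 * t) * cosh(t)/6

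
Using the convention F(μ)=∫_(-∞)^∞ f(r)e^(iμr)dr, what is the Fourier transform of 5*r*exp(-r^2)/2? 5*I*sqrt(pi)*μ*exp(-μ^2/4)/4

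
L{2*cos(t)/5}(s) 2*s/(5*(s^2+1))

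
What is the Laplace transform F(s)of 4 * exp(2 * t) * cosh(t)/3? 4 * (s - 2)/(3 * ((s - 2)^2 - 1))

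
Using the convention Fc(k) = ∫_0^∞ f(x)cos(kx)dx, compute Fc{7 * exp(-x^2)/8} 7 * sqrt(pi) * exp(-k^2/4)/16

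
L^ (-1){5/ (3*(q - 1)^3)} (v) 5*v^2*exp (v)/6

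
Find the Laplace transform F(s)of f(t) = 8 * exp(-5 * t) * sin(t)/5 8/(5 * ((s + 5)^2 + 1))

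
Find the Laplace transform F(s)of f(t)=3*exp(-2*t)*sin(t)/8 3/(8*((s+2)^2+1))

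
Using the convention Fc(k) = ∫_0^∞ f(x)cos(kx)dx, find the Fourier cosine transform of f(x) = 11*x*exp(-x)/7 11*(1 - k^2)/(7*(k^2 + 1)^2)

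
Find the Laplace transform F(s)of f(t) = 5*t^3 30/s^4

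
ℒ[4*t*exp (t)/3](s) 4/ (3*(s - 1)^2)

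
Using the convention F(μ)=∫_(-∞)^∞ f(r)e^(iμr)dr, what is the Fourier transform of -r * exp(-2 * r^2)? -sqrt(2) * I * sqrt(pi) * μ * exp(-μ^2/8)/8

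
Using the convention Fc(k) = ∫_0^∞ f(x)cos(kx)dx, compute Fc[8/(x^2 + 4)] 2*pi*exp(-2*k)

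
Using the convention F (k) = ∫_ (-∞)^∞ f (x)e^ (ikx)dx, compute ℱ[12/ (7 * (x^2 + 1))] 12 * pi * exp (-Abs (k))/7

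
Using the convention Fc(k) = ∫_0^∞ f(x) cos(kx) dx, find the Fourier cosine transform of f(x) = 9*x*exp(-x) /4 9*(1 - k^2) /(4*(k^2 + 1) ^2) 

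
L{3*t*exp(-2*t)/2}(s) 3/(2*(s + 2)^2)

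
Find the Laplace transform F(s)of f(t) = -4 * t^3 -24/s^4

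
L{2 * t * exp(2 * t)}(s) 2/(s - 2)^2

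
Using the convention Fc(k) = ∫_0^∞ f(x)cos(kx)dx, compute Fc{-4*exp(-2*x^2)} -sqrt(2)*sqrt(pi)*exp(-k^2/8)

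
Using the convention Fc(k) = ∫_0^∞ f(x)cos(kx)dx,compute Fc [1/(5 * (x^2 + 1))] pi * exp(-k)/10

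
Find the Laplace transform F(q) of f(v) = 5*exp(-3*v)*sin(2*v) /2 5/((q + 3) ^2 + 4) 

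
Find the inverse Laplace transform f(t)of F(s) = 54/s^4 9 * t^3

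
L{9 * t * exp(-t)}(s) 9/(s + 1)^2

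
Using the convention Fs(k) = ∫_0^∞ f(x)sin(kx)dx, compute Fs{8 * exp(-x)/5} 8 * k/(5 * (k^2 + 1))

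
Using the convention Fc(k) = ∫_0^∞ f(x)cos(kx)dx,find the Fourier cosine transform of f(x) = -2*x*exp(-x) 2*(k^2 - 1)/(k^2 + 1)^2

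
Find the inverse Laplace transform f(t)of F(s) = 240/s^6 2 * t^5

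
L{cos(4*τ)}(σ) σ/(σ^2+16)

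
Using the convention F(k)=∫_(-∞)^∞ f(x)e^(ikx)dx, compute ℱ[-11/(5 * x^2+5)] -11 * pi * exp(-Abs(k))/5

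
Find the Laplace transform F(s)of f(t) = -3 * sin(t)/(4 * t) -3 * atan(1/s)/4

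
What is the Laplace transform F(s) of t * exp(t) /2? 1/(2 * (s - 1) ^2) 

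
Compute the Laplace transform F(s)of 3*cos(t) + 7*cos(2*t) 7*s/(s^2 + 4) + 3*s/(s^2 + 1)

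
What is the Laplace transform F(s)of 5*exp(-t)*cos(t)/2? 5*(s + 1)/(2*((s + 1)^2 + 1))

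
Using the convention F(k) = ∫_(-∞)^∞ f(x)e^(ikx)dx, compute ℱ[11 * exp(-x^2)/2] 11 * sqrt(pi) * exp(-k^2/4)/2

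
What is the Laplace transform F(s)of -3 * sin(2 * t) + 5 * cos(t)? 5 * s/(s^2 + 1) - 6/(s^2 + 4)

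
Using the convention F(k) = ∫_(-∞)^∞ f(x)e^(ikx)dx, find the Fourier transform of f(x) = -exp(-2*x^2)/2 -sqrt(2)*sqrt(pi)*exp(-k^2/8)/4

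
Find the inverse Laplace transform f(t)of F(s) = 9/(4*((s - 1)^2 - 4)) 9*exp(t)*sinh(2*t)/8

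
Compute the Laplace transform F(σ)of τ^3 6/σ^4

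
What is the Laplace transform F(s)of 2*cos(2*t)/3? 2*s/(3*(s^2 + 4))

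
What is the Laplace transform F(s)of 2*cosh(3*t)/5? 2*s/(5*(s^2 - 9))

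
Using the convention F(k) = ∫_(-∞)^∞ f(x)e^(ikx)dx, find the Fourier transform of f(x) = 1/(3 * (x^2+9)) pi * exp(-3 * Abs(k))/9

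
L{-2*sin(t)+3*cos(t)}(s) 3*s/(s^2+1) - 2/(s^2+1)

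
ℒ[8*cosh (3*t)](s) 8*s/ (s^2-9)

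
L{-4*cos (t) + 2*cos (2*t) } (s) 2*s/ (s^2 + 4) - 4*s/ (s^2 + 1) 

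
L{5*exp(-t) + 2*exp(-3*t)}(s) 5/(s + 1) + 2/(s + 3)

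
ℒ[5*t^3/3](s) 10/s^4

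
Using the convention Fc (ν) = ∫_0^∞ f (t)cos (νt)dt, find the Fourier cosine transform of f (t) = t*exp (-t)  (1 - ν^2)/ (ν^2 + 1)^2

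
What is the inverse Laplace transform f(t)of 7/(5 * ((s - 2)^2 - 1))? 7 * exp(2 * t) * sinh(t)/5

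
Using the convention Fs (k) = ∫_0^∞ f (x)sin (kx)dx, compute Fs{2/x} pi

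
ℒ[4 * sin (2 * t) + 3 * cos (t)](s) 3 * s/ (s^2 + 1) + 8/ (s^2 + 4)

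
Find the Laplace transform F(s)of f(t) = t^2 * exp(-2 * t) 2/(s + 2)^3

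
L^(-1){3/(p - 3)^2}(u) 3*u*exp(3*u)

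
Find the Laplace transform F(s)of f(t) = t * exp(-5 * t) (s + 5)^(-2)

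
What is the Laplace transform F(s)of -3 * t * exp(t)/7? -3/(7 * (s - 1)^2)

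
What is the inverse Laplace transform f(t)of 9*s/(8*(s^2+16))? 9*cos(4*t)/8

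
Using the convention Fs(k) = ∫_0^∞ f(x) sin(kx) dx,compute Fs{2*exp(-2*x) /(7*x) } 2*atan(k/2) /7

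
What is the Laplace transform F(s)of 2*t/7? 2/(7*s^2)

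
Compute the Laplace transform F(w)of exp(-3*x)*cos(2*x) (w + 3)/((w + 3)^2 + 4)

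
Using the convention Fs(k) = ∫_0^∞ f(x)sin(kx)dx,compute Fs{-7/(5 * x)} -7 * pi/10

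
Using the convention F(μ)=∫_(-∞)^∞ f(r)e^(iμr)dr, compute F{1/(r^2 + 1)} pi * exp(-Abs(μ))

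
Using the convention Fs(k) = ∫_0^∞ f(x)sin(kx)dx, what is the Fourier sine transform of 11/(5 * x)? 11 * pi/10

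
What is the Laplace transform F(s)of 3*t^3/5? 18/(5*s^4)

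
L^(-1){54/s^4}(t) 9 * t^3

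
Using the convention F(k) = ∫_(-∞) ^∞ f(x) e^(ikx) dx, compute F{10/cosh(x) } 10*pi/cosh(pi*k/2) 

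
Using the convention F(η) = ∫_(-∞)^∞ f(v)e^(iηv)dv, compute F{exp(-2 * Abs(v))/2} 2/(η^2+4)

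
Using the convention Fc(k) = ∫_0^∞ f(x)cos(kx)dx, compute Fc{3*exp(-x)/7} 3/(7*(k^2+1))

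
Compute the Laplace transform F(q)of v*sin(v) 2*q/(q^2 + 1)^2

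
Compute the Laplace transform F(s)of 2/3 2/(3*s)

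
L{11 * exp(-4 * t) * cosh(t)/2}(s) 11 * (s + 4)/(2 * ((s + 4)^2 - 1))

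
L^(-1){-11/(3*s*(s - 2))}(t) -11*exp(t)*sinh(t)/3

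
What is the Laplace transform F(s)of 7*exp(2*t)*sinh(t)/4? 7/(4*((s - 2)^2 - 1))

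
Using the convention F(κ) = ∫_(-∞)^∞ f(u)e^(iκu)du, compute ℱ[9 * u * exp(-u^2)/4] 9 * I * sqrt(pi) * κ * exp(-κ^2/4)/8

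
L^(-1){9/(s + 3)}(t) 9*exp(-3*t)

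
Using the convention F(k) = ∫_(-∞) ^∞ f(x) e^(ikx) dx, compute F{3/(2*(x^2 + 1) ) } 3*pi*exp(-Abs(k) ) /2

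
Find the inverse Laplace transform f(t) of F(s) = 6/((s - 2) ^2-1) 6*exp(2*t)*sinh(t) 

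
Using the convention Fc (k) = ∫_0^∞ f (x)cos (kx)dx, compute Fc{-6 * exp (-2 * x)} -12/ (k^2 + 4)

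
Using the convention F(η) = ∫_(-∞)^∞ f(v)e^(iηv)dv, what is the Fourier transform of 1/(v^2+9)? pi*exp(-3*Abs(η))/3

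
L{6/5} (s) 6/ (5*s)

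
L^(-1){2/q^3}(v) v^2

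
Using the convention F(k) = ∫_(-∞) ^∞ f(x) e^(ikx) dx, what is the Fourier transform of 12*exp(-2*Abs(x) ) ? 48/(k^2 + 4) 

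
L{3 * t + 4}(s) 4/s + 3/s^2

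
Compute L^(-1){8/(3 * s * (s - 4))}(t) 4 * exp(2 * t) * sinh(2 * t)/3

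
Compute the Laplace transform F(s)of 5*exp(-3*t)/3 5/(3*(s+3))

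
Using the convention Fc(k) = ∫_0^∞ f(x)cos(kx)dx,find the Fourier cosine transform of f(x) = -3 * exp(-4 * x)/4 -3/(k^2 + 16)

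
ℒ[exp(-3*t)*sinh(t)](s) 1/((s + 3)^2-1)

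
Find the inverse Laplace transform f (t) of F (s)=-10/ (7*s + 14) -10*exp (-2*t) /7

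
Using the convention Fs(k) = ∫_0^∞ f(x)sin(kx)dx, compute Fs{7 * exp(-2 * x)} 7 * k/(k^2 + 4)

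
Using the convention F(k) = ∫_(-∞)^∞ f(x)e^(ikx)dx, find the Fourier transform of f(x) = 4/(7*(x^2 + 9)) 4*pi*exp(-3*Abs(k))/21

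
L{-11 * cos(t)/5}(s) -11 * s/(5 * s^2 + 5)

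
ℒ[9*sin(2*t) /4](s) 9/(2*(s^2+4) ) 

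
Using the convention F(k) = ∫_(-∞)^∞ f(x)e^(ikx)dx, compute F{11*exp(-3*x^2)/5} 11*sqrt(3)*sqrt(pi)*exp(-k^2/12)/15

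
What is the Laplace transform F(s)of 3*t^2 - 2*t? 6/s^3 - 2/s^2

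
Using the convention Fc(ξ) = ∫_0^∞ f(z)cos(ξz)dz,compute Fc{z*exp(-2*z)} (4 - ξ^2)/(ξ^2 + 4)^2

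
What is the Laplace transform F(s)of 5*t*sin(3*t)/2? 15*s/(s^2 + 9)^2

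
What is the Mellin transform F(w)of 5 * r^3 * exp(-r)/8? 5 * gamma(w + 3)/8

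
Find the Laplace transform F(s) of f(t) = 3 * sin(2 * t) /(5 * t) 3 * atan(2/s) /5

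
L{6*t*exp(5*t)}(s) 6/(s - 5)^2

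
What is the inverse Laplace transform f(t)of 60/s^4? 10 * t^3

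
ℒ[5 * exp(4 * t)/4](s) 5/(4 * (s - 4))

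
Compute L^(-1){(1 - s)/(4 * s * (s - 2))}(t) -exp(t) * cosh(t)/4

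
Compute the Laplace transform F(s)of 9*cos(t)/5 9*s/(5*(s^2+1))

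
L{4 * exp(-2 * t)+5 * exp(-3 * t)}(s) 4/(s+2)+5/(s+3)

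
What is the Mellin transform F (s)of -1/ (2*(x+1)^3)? -pi*(s - 2)*(s - 1)/ (4*sin (pi*s))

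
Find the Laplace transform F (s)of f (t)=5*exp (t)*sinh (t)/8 5/ (8*s*(s - 2))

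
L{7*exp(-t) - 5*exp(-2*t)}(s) 7/(s + 1) - 5/(s + 2)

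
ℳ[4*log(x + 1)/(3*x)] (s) -4*pi*csc(pi*s)/(3*s - 3)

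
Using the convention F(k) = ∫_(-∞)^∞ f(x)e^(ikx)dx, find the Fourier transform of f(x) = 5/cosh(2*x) 5*pi/(2*cosh(pi*k/4))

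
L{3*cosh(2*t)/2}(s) 3*s/(2*(s^2 - 4))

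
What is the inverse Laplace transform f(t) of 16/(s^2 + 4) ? 8 * sin(2 * t) 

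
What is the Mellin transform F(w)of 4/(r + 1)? 4*pi*csc(pi*w)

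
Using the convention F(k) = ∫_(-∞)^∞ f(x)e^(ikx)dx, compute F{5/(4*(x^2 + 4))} 5*pi*exp(-2*Abs(k))/8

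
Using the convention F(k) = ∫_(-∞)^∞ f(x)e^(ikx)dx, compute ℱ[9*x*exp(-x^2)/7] 9*I*sqrt(pi)*k*exp(-k^2/4)/14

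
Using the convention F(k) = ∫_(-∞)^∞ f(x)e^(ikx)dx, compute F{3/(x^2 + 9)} pi*exp(-3*Abs(k))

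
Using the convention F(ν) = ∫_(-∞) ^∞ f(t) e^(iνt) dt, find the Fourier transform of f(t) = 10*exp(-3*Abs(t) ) 60/(ν^2 + 9) 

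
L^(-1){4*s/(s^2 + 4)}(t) 4*cos(2*t)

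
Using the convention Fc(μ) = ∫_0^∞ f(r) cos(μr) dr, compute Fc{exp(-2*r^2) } sqrt(2)*sqrt(pi)*exp(-μ^2/8) /4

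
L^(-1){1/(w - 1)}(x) exp(x)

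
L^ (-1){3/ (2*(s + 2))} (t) 3*exp (-2*t)/2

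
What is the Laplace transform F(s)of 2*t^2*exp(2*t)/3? 4/(3*(s - 2)^3)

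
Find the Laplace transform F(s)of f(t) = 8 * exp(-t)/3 8/(3 * (s+1))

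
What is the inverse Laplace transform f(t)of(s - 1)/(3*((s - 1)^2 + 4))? exp(t)*cos(2*t)/3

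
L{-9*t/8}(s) -9/(8*s^2) 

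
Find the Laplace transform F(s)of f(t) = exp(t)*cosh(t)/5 (s - 1)/(5*s*(s - 2))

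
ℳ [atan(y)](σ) -pi*sec(pi*σ/2)/(2*σ)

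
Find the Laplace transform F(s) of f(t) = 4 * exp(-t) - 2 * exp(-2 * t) 4/(s + 1) - 2/(s + 2) 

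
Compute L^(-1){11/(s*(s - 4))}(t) 11*exp(2*t)*sinh(2*t)/2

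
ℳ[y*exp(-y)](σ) gamma(σ + 1)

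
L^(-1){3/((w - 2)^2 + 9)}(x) exp(2 * x) * sin(3 * x)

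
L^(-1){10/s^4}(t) 5*t^3/3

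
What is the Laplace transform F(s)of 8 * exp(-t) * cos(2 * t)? 8 * (s + 1)/((s + 1)^2 + 4)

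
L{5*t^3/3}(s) 10/s^4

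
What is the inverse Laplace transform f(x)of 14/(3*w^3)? 7*x^2/3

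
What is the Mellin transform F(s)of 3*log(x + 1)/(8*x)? -3*pi*csc(pi*s)/(8*s - 8)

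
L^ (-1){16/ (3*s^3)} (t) 8*t^2/3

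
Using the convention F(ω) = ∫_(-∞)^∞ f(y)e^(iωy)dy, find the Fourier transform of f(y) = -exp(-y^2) -sqrt(pi)*exp(-ω^2/4)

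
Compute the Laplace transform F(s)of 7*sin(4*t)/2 14/(s^2 + 16)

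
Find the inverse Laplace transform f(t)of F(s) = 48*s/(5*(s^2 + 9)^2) 8*t*sin(3*t)/5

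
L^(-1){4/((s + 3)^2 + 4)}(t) 2*exp(-3*t)*sin(2*t)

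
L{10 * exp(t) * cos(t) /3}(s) 10 * (s - 1) /(3 * ((s - 1) ^2 + 1) ) 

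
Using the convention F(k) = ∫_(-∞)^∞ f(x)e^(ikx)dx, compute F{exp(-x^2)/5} sqrt(pi) * exp(-k^2/4)/5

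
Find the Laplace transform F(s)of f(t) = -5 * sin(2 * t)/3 -10/(3 * s^2+12)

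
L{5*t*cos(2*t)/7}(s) 5*(s^2 - 4)/(7*(s^2 + 4)^2)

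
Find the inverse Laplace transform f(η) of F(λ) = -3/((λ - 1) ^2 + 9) -exp(η)*sin(3*η) 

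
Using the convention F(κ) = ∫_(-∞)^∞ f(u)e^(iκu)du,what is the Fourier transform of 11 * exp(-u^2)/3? 11 * sqrt(pi) * exp(-κ^2/4)/3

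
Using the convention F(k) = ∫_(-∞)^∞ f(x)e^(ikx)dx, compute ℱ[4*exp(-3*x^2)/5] 4*sqrt(3)*sqrt(pi)*exp(-k^2/12)/15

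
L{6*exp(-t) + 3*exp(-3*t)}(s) 6/(s + 1) + 3/(s + 3)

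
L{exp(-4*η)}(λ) 1/(λ+4)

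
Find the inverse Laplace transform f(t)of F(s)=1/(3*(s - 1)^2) t*exp(t)/3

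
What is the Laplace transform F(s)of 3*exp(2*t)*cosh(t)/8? 3*(s - 2)/(8*((s - 2)^2 - 1))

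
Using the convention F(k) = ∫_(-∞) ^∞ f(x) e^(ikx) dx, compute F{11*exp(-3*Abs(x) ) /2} 33/(k^2 + 9) 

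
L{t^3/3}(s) 2/s^4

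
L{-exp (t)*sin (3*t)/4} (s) -3/ (4*(s - 1)^2 + 36)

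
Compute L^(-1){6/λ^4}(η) η^3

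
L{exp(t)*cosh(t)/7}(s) (s - 1)/(7*s*(s - 2))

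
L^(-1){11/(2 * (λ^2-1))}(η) 11 * sinh(η)/2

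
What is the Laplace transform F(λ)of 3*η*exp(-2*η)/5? 3/(5*(λ+2)^2)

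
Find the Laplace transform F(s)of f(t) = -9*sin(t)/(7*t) -9*atan(1/s)/7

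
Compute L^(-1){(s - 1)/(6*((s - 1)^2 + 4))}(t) exp(t)*cos(2*t)/6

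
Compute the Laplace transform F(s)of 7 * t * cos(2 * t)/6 7 * (s^2-4)/(6 * (s^2 + 4)^2)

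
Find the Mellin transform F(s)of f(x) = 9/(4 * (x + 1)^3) 9 * pi * (s - 2) * (s - 1)/(8 * sin(pi * s))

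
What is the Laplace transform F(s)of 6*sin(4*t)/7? 24/(7*(s^2 + 16))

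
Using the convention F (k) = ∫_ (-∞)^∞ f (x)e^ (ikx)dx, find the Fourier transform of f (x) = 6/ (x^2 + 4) 3*pi*exp (-2*Abs (k))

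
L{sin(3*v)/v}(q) atan(3/q)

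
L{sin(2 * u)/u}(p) atan(2/p)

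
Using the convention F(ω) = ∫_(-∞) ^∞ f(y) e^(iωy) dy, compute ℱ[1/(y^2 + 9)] pi*exp(-3*Abs(ω) ) /3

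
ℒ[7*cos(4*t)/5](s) 7*s/(5*(s^2+16))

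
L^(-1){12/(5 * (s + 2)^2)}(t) 12 * t * exp(-2 * t)/5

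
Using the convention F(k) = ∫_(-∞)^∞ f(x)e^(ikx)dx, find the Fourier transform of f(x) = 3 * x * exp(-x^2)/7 3 * I * sqrt(pi) * k * exp(-k^2/4)/14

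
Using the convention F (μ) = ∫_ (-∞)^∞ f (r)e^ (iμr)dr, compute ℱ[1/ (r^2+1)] pi * exp (-Abs (μ))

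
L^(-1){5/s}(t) 5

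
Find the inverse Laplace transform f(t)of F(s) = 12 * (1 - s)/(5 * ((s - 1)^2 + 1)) -12 * exp(t) * cos(t)/5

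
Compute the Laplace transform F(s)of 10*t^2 20/s^3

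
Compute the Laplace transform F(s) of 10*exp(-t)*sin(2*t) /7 20/(7*((s + 1) ^2 + 4) ) 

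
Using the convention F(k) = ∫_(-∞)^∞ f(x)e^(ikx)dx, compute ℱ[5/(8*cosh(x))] 5*pi/(8*cosh(pi*k/2))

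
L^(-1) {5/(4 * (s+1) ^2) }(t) 5 * t * exp(-t) /4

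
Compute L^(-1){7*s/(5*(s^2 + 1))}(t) 7*cos(t)/5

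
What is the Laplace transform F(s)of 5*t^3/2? 15/s^4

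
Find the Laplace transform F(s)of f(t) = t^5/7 120/(7*s^6)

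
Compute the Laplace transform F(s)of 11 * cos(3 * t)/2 11 * s/(2 * (s^2 + 9))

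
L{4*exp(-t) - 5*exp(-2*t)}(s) 4/(s + 1) - 5/(s + 2)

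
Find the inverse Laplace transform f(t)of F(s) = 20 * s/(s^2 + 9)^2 10 * t * sin(3 * t)/3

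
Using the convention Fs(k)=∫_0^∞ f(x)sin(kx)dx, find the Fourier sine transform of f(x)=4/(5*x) 2*pi/5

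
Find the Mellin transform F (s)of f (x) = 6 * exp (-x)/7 6 * gamma (s)/7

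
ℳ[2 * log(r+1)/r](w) -2 * pi * csc(pi * w)/(w - 1)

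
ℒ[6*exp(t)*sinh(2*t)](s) 12/((s - 1) ^2 - 4) 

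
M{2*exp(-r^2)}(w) gamma(w/2)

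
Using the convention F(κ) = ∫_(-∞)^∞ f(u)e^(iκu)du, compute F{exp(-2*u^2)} sqrt(2)*sqrt(pi)*exp(-κ^2/8)/2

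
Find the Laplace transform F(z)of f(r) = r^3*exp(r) 6/(z - 1)^4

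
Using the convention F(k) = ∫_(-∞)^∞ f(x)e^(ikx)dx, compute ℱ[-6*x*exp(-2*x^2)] -3*sqrt(2)*I*sqrt(pi)*k*exp(-k^2/8)/4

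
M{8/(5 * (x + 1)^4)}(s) 4 * gamma(s) * gamma(4 - s)/15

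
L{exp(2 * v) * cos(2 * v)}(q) (q - 2)/((q - 2)^2 + 4)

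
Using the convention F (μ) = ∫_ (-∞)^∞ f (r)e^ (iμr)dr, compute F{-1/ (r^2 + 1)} -pi * exp (-Abs (μ))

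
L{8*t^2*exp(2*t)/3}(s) 16/(3*(s - 2)^3)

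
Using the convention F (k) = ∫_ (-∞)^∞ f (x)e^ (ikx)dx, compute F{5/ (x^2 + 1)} 5*pi*exp (-Abs (k))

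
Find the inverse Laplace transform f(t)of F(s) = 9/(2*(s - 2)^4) 3*t^3*exp(2*t)/4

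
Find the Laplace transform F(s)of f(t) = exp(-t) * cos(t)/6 (s + 1)/(6 * ((s + 1)^2 + 1))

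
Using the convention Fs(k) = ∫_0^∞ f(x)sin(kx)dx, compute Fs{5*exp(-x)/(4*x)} 5*atan(k)/4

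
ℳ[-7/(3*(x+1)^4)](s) 7*pi*(s - 3)*(s - 2)*(s - 1)/(18*sin(pi*s))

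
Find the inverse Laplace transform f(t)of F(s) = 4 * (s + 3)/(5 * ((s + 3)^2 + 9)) 4 * exp(-3 * t) * cos(3 * t)/5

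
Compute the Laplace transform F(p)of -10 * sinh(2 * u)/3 -20/(3 * p^2 - 12)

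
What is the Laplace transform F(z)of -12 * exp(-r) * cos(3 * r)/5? 12 * (-z - 1)/(5 * ((z + 1)^2 + 9))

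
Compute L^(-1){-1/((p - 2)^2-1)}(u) -exp(2 * u) * sinh(u)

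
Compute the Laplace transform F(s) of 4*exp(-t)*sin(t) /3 4/(3*((s + 1) ^2 + 1) ) 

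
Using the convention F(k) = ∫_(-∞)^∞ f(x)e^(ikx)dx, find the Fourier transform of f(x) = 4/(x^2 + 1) 4*pi*exp(-Abs(k))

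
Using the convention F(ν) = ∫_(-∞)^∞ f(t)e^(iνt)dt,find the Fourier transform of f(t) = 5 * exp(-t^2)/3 5 * sqrt(pi) * exp(-ν^2/4)/3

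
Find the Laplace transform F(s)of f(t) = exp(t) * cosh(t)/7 (s - 1)/(7 * s * (s - 2))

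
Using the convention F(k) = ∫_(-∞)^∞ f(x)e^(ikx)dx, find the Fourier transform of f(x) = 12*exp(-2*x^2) 6*sqrt(2)*sqrt(pi)*exp(-k^2/8)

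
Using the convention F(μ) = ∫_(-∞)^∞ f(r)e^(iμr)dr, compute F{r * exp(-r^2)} I * sqrt(pi) * μ * exp(-μ^2/4)/2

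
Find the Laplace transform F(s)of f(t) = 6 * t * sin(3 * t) 36 * s/(s^2 + 9)^2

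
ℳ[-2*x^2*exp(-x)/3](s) -2*gamma(s+2)/3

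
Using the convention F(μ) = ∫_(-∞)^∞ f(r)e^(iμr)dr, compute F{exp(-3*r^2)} sqrt(3)*sqrt(pi)*exp(-μ^2/12)/3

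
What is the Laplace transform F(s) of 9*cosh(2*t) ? 9*s/(s^2 - 4) 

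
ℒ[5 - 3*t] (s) 5/s - 3/s^2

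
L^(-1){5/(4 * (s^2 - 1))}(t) 5 * sinh(t)/4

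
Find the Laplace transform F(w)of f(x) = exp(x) 1/(w - 1)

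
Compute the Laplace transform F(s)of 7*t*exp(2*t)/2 7/(2*(s - 2)^2)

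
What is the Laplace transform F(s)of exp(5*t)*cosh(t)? (s - 5)/((s - 5)^2 - 1)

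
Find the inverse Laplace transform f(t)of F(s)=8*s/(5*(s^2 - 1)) 8*cosh(t)/5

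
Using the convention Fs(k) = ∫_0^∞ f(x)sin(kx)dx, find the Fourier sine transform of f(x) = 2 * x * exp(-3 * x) 12 * k/(k^2 + 9)^2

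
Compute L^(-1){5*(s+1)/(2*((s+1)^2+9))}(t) 5*exp(-t)*cos(3*t)/2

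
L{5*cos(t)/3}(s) 5*s/(3*(s^2 + 1))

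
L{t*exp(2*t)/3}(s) 1/(3*(s - 2)^2)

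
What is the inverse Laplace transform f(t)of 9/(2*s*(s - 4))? 9*exp(2*t)*sinh(2*t)/4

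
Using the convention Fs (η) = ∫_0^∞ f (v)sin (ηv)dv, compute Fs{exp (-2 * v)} η/ (η^2+4)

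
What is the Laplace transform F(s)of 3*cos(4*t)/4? 3*s/(4*(s^2 + 16))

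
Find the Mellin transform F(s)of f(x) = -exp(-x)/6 -gamma(s)/6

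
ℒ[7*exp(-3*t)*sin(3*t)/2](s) 21/(2*((s + 3)^2 + 9))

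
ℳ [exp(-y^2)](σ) gamma(σ/2)/2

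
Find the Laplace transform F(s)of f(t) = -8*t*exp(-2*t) -8/(s + 2)^2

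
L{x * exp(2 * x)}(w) (w - 2)^(-2)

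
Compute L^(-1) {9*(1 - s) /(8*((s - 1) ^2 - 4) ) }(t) -9*exp(t)*cosh(2*t) /8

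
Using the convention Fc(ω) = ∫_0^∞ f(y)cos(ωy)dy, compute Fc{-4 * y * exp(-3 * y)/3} 4 * (ω^2 - 9)/(3 * (ω^2 + 9)^2)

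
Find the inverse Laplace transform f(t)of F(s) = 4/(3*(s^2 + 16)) sin(4*t)/3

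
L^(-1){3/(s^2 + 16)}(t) 3 * sin(4 * t)/4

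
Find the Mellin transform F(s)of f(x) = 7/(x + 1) 7 * pi * csc(pi * s)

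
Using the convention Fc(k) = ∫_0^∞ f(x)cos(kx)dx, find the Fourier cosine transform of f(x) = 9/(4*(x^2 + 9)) 3*pi*exp(-3*k)/8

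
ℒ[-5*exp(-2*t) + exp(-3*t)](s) 1/(s + 3)-5/(s + 2)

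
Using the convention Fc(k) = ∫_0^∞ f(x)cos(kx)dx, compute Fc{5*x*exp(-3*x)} 5*(9 - k^2)/(k^2 + 9)^2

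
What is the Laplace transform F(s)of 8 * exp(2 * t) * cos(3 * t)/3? 8 * (s - 2)/(3 * ((s - 2)^2 + 9))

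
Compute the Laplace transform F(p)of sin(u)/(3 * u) atan(1/p)/3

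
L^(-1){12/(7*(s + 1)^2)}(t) 12*t*exp(-t)/7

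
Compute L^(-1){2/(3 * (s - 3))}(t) 2 * exp(3 * t)/3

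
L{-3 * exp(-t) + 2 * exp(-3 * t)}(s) 2/(s + 3)-3/(s + 1)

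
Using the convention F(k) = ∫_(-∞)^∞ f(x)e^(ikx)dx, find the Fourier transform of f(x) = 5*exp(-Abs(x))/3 10/(3*(k^2 + 1))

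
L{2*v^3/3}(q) 4/q^4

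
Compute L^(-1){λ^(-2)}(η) η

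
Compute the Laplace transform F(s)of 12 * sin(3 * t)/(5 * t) 12 * atan(3/s)/5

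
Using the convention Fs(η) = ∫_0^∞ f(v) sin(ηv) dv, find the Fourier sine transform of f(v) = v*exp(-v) 2*η/(η^2 + 1) ^2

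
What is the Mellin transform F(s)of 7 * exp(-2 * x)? 7 * gamma(s)/2^s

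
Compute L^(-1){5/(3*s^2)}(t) 5*t/3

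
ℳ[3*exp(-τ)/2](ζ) 3*gamma(ζ)/2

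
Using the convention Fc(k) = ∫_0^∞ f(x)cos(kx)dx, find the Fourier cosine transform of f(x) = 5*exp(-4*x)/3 20/(3*(k^2+16))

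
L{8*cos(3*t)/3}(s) 8*s/(3*(s^2 + 9))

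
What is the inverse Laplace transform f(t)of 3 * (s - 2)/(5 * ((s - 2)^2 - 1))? 3 * exp(2 * t) * cosh(t)/5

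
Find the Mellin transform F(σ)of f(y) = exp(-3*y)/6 gamma(σ)/(6*3^σ)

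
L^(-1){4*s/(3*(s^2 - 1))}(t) 4*cosh(t)/3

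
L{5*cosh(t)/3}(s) 5*s/(3*(s^2 - 1))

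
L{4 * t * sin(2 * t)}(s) 16 * s/(s^2 + 4)^2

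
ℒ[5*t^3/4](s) 15/(2*s^4)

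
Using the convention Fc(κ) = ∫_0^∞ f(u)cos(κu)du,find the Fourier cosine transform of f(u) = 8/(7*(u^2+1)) 4*pi*exp(-κ)/7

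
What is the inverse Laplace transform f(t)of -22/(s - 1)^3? -11 * t^2 * exp(t)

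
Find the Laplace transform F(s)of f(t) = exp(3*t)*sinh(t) 1/((s - 3)^2 - 1)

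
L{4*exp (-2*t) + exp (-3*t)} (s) 1/ (s + 3) + 4/ (s + 2)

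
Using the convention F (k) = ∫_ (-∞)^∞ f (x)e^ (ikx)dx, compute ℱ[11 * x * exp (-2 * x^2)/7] 11 * sqrt (2) * I * sqrt (pi) * k * exp (-k^2/8)/56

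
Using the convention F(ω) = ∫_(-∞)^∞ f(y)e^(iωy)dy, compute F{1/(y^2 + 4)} pi * exp(-2 * Abs(ω))/2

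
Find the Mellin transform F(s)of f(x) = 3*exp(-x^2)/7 3*gamma(s/2)/14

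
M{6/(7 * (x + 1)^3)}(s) 3 * pi * (s - 2) * (s - 1)/(7 * sin(pi * s))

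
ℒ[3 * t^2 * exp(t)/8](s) 3/(4 * (s - 1)^3)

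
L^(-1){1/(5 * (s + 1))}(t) exp(-t)/5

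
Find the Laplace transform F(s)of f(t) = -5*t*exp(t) -5/(s - 1)^2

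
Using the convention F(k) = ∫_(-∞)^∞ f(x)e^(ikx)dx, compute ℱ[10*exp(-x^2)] 10*sqrt(pi)*exp(-k^2/4)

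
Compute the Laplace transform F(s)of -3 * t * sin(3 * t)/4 -9 * s/(2 * (s^2 + 9)^2)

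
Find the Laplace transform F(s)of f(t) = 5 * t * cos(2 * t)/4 5 * (s^2 - 4)/(4 * (s^2+4)^2)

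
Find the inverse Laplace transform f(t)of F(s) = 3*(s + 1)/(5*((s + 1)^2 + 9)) 3*exp(-t)*cos(3*t)/5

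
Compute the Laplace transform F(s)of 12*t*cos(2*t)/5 12*(s^2 - 4)/(5*(s^2 + 4)^2)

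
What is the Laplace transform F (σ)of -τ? -1/σ^2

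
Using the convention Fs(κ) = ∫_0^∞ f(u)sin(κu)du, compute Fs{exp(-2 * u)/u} atan(κ/2)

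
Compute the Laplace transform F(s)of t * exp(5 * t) (s - 5)^(-2)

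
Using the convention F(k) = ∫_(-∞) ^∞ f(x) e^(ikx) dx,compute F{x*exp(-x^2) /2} I*sqrt(pi)*k*exp(-k^2/4) /4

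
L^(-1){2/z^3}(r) r^2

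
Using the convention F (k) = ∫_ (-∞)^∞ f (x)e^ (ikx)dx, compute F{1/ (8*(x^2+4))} pi*exp (-2*Abs (k))/16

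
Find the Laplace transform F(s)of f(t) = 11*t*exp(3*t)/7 11/(7*(s - 3)^2)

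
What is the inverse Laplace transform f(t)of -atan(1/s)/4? -sin(t)/(4*t)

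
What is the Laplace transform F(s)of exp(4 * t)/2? 1/(2 * (s - 4))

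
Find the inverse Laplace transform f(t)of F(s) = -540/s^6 -9*t^5/2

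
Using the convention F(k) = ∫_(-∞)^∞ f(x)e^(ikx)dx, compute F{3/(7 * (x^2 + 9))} pi * exp(-3 * Abs(k))/7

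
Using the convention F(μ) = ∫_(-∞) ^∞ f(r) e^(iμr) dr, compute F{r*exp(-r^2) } I*sqrt(pi)*μ*exp(-μ^2/4) /2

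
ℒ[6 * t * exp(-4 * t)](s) 6/(s + 4)^2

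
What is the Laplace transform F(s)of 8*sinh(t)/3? 8/(3*(s^2-1))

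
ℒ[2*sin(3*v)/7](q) 6/(7*(q^2 + 9))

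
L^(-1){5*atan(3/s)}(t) 5*sin(3*t)/t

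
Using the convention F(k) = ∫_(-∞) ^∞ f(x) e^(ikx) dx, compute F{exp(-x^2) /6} sqrt(pi)*exp(-k^2/4) /6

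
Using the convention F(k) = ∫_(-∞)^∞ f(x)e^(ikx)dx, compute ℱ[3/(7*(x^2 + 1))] 3*pi*exp(-Abs(k))/7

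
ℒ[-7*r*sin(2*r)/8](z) -7*z/(2*(z^2 + 4)^2)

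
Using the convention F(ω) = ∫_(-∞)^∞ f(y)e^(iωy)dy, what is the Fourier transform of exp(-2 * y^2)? sqrt(2) * sqrt(pi) * exp(-ω^2/8)/2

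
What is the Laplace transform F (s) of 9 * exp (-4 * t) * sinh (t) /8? 9/ (8 * ( (s+4) ^2 - 1) ) 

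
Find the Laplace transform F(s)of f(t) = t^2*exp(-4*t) 2/(s + 4)^3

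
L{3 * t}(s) 3/s^2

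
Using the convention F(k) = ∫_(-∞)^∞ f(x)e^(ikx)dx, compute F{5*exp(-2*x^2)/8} 5*sqrt(2)*sqrt(pi)*exp(-k^2/8)/16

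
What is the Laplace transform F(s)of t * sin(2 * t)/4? s/(s^2 + 4)^2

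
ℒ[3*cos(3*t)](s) 3*s/(s^2 + 9)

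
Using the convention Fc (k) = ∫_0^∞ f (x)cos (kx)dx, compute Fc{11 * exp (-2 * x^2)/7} 11 * sqrt (2) * sqrt (pi) * exp (-k^2/8)/28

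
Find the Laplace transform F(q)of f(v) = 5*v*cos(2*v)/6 5*(q^2 - 4)/(6*(q^2 + 4)^2)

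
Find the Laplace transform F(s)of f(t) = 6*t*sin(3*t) 36*s/(s^2+9)^2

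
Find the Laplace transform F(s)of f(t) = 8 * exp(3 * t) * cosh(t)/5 8 * (s - 3)/(5 * ((s - 3)^2 - 1))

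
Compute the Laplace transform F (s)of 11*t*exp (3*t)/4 11/ (4*(s - 3)^2)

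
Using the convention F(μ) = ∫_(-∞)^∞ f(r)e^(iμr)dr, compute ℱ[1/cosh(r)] pi/cosh(pi*μ/2)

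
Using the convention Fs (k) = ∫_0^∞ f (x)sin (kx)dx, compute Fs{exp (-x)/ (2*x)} atan (k)/2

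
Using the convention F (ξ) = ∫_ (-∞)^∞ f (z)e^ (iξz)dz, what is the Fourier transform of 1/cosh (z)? pi/cosh (pi*ξ/2)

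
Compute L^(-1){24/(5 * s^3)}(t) 12 * t^2/5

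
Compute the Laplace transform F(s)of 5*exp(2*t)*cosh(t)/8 5*(s - 2)/(8*((s - 2)^2 - 1))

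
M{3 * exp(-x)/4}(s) 3 * gamma(s)/4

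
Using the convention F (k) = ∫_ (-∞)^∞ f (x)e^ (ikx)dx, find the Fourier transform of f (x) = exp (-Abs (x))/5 2/ (5 * (k^2+1))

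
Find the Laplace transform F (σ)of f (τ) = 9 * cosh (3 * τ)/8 9 * σ/ (8 * (σ^2-9))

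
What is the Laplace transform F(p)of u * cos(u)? (p^2 - 1)/(p^2 + 1)^2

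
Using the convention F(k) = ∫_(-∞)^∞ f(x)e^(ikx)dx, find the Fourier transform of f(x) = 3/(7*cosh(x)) 3*pi/(7*cosh(pi*k/2))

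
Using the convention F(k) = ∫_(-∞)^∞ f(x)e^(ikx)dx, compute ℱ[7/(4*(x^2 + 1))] 7*pi*exp(-Abs(k))/4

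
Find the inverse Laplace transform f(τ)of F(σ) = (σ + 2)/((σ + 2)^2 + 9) exp(-2 * τ) * cos(3 * τ)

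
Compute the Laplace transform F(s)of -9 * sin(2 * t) -18/(s^2 + 4)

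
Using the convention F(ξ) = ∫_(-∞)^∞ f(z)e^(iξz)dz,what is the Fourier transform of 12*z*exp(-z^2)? 6*I*sqrt(pi)*ξ*exp(-ξ^2/4)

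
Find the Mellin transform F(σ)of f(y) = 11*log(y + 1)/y -11*pi*csc(pi*σ)/(σ - 1)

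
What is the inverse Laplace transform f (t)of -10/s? -10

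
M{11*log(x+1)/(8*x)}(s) -11*pi*csc(pi*s)/(8*s - 8)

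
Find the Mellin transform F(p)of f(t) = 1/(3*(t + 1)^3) pi*(p - 2)*(p - 1)/(6*sin(pi*p))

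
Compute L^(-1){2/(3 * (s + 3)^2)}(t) 2 * t * exp(-3 * t)/3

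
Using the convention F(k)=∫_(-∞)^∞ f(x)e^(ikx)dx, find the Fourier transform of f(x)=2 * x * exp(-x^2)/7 I * sqrt(pi) * k * exp(-k^2/4)/7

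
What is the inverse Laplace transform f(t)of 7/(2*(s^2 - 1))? 7*sinh(t)/2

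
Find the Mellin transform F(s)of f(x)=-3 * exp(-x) -3 * gamma(s)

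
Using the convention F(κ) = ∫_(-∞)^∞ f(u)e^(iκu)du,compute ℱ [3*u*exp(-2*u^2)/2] 3*sqrt(2)*I*sqrt(pi)*κ*exp(-κ^2/8)/16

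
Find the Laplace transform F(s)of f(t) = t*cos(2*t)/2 (s^2 - 4)/(2*(s^2 + 4)^2)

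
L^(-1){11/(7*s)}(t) 11/7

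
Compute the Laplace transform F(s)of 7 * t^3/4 21/(2 * s^4)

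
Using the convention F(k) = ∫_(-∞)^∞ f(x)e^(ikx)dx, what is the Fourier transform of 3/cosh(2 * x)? 3 * pi/(2 * cosh(pi * k/4))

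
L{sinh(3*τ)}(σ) 3/(σ^2 - 9)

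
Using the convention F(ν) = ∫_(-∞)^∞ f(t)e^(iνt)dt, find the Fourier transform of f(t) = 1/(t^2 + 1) pi * exp(-Abs(ν))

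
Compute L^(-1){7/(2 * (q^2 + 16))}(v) 7 * sin(4 * v)/8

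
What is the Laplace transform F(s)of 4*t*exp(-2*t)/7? 4/(7*(s + 2)^2)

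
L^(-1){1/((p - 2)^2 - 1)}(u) exp(2 * u) * sinh(u)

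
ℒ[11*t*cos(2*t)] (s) 11*(s^2 - 4)/(s^2 + 4)^2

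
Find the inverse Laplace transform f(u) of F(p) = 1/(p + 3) exp(-3 * u) 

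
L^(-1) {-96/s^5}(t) -4*t^4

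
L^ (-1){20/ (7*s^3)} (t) 10*t^2/7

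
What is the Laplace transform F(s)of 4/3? 4/(3 * s)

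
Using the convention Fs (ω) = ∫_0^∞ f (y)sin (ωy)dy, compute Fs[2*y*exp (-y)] 4*ω/ (ω^2 + 1)^2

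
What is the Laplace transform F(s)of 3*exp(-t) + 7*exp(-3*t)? 7/(s + 3) + 3/(s + 1)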